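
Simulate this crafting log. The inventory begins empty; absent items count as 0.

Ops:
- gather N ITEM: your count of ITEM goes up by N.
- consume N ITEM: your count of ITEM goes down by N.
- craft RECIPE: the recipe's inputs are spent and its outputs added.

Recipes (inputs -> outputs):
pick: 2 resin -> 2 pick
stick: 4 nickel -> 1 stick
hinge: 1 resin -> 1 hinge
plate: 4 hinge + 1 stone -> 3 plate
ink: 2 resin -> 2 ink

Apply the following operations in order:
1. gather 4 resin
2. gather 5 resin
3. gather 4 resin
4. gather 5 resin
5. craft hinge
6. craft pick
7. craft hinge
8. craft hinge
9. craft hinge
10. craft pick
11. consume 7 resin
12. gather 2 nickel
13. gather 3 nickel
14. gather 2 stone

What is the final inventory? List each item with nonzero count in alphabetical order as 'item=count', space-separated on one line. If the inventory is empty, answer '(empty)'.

Answer: hinge=4 nickel=5 pick=4 resin=3 stone=2

Derivation:
After 1 (gather 4 resin): resin=4
After 2 (gather 5 resin): resin=9
After 3 (gather 4 resin): resin=13
After 4 (gather 5 resin): resin=18
After 5 (craft hinge): hinge=1 resin=17
After 6 (craft pick): hinge=1 pick=2 resin=15
After 7 (craft hinge): hinge=2 pick=2 resin=14
After 8 (craft hinge): hinge=3 pick=2 resin=13
After 9 (craft hinge): hinge=4 pick=2 resin=12
After 10 (craft pick): hinge=4 pick=4 resin=10
After 11 (consume 7 resin): hinge=4 pick=4 resin=3
After 12 (gather 2 nickel): hinge=4 nickel=2 pick=4 resin=3
After 13 (gather 3 nickel): hinge=4 nickel=5 pick=4 resin=3
After 14 (gather 2 stone): hinge=4 nickel=5 pick=4 resin=3 stone=2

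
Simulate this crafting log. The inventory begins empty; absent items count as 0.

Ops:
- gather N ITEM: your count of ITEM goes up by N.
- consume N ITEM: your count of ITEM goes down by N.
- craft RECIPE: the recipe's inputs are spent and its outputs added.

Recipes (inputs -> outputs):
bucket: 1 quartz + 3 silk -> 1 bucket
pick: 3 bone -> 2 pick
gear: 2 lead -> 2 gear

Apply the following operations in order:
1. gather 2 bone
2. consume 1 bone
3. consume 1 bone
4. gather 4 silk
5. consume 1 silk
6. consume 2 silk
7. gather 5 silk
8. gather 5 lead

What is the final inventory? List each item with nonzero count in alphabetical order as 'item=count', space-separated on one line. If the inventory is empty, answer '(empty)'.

After 1 (gather 2 bone): bone=2
After 2 (consume 1 bone): bone=1
After 3 (consume 1 bone): (empty)
After 4 (gather 4 silk): silk=4
After 5 (consume 1 silk): silk=3
After 6 (consume 2 silk): silk=1
After 7 (gather 5 silk): silk=6
After 8 (gather 5 lead): lead=5 silk=6

Answer: lead=5 silk=6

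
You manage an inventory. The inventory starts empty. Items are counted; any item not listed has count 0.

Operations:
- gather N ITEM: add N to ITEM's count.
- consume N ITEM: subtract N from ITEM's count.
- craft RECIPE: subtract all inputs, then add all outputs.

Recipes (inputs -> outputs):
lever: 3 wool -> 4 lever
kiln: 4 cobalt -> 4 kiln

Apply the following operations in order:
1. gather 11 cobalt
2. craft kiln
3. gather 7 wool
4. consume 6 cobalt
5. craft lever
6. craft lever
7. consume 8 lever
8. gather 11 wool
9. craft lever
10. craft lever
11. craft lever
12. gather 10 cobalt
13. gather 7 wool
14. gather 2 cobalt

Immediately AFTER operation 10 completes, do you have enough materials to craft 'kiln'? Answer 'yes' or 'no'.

Answer: no

Derivation:
After 1 (gather 11 cobalt): cobalt=11
After 2 (craft kiln): cobalt=7 kiln=4
After 3 (gather 7 wool): cobalt=7 kiln=4 wool=7
After 4 (consume 6 cobalt): cobalt=1 kiln=4 wool=7
After 5 (craft lever): cobalt=1 kiln=4 lever=4 wool=4
After 6 (craft lever): cobalt=1 kiln=4 lever=8 wool=1
After 7 (consume 8 lever): cobalt=1 kiln=4 wool=1
After 8 (gather 11 wool): cobalt=1 kiln=4 wool=12
After 9 (craft lever): cobalt=1 kiln=4 lever=4 wool=9
After 10 (craft lever): cobalt=1 kiln=4 lever=8 wool=6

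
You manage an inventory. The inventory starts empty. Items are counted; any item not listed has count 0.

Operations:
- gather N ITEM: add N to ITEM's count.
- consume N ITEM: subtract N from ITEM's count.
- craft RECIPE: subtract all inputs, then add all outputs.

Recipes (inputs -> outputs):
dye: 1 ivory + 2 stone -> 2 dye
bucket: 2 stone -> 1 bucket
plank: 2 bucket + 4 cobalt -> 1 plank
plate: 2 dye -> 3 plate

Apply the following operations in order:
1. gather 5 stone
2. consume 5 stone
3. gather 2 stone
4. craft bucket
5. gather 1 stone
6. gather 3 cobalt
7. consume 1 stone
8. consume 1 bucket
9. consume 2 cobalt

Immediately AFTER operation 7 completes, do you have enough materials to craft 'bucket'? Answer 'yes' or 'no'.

Answer: no

Derivation:
After 1 (gather 5 stone): stone=5
After 2 (consume 5 stone): (empty)
After 3 (gather 2 stone): stone=2
After 4 (craft bucket): bucket=1
After 5 (gather 1 stone): bucket=1 stone=1
After 6 (gather 3 cobalt): bucket=1 cobalt=3 stone=1
After 7 (consume 1 stone): bucket=1 cobalt=3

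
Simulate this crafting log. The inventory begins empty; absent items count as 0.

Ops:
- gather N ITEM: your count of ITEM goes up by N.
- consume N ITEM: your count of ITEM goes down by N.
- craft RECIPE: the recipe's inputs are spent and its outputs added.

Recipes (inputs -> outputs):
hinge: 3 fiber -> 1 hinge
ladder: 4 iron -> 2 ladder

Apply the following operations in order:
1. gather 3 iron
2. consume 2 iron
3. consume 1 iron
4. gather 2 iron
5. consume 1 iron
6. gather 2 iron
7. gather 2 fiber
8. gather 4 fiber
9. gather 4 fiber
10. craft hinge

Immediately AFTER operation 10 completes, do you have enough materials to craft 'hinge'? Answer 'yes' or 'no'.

After 1 (gather 3 iron): iron=3
After 2 (consume 2 iron): iron=1
After 3 (consume 1 iron): (empty)
After 4 (gather 2 iron): iron=2
After 5 (consume 1 iron): iron=1
After 6 (gather 2 iron): iron=3
After 7 (gather 2 fiber): fiber=2 iron=3
After 8 (gather 4 fiber): fiber=6 iron=3
After 9 (gather 4 fiber): fiber=10 iron=3
After 10 (craft hinge): fiber=7 hinge=1 iron=3

Answer: yes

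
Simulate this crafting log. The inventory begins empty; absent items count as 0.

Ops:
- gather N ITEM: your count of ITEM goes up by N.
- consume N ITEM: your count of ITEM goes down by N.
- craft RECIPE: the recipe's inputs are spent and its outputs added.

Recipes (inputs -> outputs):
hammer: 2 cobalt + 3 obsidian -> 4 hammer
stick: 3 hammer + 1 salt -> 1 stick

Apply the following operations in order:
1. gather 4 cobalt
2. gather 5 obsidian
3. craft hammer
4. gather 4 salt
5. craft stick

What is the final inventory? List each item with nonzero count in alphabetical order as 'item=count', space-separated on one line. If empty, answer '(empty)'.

After 1 (gather 4 cobalt): cobalt=4
After 2 (gather 5 obsidian): cobalt=4 obsidian=5
After 3 (craft hammer): cobalt=2 hammer=4 obsidian=2
After 4 (gather 4 salt): cobalt=2 hammer=4 obsidian=2 salt=4
After 5 (craft stick): cobalt=2 hammer=1 obsidian=2 salt=3 stick=1

Answer: cobalt=2 hammer=1 obsidian=2 salt=3 stick=1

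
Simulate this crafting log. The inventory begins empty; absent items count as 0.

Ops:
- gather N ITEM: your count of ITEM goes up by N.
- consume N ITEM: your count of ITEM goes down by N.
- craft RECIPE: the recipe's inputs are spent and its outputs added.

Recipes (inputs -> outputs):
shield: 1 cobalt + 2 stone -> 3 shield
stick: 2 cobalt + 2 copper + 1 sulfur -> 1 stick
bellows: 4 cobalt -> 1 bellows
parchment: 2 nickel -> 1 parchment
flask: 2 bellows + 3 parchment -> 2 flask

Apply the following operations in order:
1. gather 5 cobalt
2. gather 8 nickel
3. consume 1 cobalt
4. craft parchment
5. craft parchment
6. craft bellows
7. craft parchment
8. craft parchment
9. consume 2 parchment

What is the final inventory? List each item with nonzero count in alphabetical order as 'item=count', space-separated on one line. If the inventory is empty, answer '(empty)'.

Answer: bellows=1 parchment=2

Derivation:
After 1 (gather 5 cobalt): cobalt=5
After 2 (gather 8 nickel): cobalt=5 nickel=8
After 3 (consume 1 cobalt): cobalt=4 nickel=8
After 4 (craft parchment): cobalt=4 nickel=6 parchment=1
After 5 (craft parchment): cobalt=4 nickel=4 parchment=2
After 6 (craft bellows): bellows=1 nickel=4 parchment=2
After 7 (craft parchment): bellows=1 nickel=2 parchment=3
After 8 (craft parchment): bellows=1 parchment=4
After 9 (consume 2 parchment): bellows=1 parchment=2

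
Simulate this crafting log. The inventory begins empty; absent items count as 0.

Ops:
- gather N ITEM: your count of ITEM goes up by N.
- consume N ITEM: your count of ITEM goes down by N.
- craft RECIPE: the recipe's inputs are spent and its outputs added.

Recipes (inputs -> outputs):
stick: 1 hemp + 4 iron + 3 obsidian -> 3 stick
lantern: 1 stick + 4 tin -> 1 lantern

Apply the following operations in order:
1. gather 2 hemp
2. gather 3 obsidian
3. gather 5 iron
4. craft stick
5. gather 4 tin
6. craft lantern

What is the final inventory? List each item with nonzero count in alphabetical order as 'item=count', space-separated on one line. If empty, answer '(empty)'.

After 1 (gather 2 hemp): hemp=2
After 2 (gather 3 obsidian): hemp=2 obsidian=3
After 3 (gather 5 iron): hemp=2 iron=5 obsidian=3
After 4 (craft stick): hemp=1 iron=1 stick=3
After 5 (gather 4 tin): hemp=1 iron=1 stick=3 tin=4
After 6 (craft lantern): hemp=1 iron=1 lantern=1 stick=2

Answer: hemp=1 iron=1 lantern=1 stick=2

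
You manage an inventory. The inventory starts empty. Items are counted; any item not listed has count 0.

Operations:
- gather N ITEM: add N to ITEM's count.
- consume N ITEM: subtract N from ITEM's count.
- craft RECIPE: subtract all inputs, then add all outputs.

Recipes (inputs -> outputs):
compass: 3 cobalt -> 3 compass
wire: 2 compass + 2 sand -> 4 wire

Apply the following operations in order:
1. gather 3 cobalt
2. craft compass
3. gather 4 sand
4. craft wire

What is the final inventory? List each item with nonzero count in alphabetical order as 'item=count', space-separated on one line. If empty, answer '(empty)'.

After 1 (gather 3 cobalt): cobalt=3
After 2 (craft compass): compass=3
After 3 (gather 4 sand): compass=3 sand=4
After 4 (craft wire): compass=1 sand=2 wire=4

Answer: compass=1 sand=2 wire=4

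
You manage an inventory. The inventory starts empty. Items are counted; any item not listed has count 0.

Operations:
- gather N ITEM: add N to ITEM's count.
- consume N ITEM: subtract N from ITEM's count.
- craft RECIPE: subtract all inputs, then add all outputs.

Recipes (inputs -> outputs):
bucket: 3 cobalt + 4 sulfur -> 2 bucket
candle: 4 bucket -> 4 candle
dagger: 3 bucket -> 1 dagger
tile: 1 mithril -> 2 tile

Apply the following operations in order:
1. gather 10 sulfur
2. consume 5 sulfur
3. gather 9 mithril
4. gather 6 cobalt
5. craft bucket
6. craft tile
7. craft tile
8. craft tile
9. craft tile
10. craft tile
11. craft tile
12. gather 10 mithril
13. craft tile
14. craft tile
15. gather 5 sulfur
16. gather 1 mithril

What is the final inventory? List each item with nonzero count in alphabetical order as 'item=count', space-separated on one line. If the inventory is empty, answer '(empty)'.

Answer: bucket=2 cobalt=3 mithril=12 sulfur=6 tile=16

Derivation:
After 1 (gather 10 sulfur): sulfur=10
After 2 (consume 5 sulfur): sulfur=5
After 3 (gather 9 mithril): mithril=9 sulfur=5
After 4 (gather 6 cobalt): cobalt=6 mithril=9 sulfur=5
After 5 (craft bucket): bucket=2 cobalt=3 mithril=9 sulfur=1
After 6 (craft tile): bucket=2 cobalt=3 mithril=8 sulfur=1 tile=2
After 7 (craft tile): bucket=2 cobalt=3 mithril=7 sulfur=1 tile=4
After 8 (craft tile): bucket=2 cobalt=3 mithril=6 sulfur=1 tile=6
After 9 (craft tile): bucket=2 cobalt=3 mithril=5 sulfur=1 tile=8
After 10 (craft tile): bucket=2 cobalt=3 mithril=4 sulfur=1 tile=10
After 11 (craft tile): bucket=2 cobalt=3 mithril=3 sulfur=1 tile=12
After 12 (gather 10 mithril): bucket=2 cobalt=3 mithril=13 sulfur=1 tile=12
After 13 (craft tile): bucket=2 cobalt=3 mithril=12 sulfur=1 tile=14
After 14 (craft tile): bucket=2 cobalt=3 mithril=11 sulfur=1 tile=16
After 15 (gather 5 sulfur): bucket=2 cobalt=3 mithril=11 sulfur=6 tile=16
After 16 (gather 1 mithril): bucket=2 cobalt=3 mithril=12 sulfur=6 tile=16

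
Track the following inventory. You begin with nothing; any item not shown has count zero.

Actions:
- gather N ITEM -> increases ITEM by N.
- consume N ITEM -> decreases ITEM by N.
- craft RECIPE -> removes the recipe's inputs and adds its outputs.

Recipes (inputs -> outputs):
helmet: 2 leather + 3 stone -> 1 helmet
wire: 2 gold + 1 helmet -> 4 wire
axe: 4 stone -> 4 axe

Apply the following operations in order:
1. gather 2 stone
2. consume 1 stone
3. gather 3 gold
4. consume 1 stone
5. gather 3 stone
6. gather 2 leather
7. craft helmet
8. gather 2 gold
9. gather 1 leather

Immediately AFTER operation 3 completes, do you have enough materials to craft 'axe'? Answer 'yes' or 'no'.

After 1 (gather 2 stone): stone=2
After 2 (consume 1 stone): stone=1
After 3 (gather 3 gold): gold=3 stone=1

Answer: no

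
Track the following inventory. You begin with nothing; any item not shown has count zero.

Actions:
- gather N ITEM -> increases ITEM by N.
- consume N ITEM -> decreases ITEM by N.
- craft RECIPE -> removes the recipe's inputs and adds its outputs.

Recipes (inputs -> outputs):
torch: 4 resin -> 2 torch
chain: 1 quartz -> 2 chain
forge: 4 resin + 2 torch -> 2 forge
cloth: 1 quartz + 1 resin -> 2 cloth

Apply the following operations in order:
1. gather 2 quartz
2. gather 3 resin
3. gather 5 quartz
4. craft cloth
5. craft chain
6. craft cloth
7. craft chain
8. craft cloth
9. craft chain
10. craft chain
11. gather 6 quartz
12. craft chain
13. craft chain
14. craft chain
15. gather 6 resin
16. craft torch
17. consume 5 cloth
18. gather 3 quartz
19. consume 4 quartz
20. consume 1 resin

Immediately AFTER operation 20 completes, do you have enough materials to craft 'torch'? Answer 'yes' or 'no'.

Answer: no

Derivation:
After 1 (gather 2 quartz): quartz=2
After 2 (gather 3 resin): quartz=2 resin=3
After 3 (gather 5 quartz): quartz=7 resin=3
After 4 (craft cloth): cloth=2 quartz=6 resin=2
After 5 (craft chain): chain=2 cloth=2 quartz=5 resin=2
After 6 (craft cloth): chain=2 cloth=4 quartz=4 resin=1
After 7 (craft chain): chain=4 cloth=4 quartz=3 resin=1
After 8 (craft cloth): chain=4 cloth=6 quartz=2
After 9 (craft chain): chain=6 cloth=6 quartz=1
After 10 (craft chain): chain=8 cloth=6
After 11 (gather 6 quartz): chain=8 cloth=6 quartz=6
After 12 (craft chain): chain=10 cloth=6 quartz=5
After 13 (craft chain): chain=12 cloth=6 quartz=4
After 14 (craft chain): chain=14 cloth=6 quartz=3
After 15 (gather 6 resin): chain=14 cloth=6 quartz=3 resin=6
After 16 (craft torch): chain=14 cloth=6 quartz=3 resin=2 torch=2
After 17 (consume 5 cloth): chain=14 cloth=1 quartz=3 resin=2 torch=2
After 18 (gather 3 quartz): chain=14 cloth=1 quartz=6 resin=2 torch=2
After 19 (consume 4 quartz): chain=14 cloth=1 quartz=2 resin=2 torch=2
After 20 (consume 1 resin): chain=14 cloth=1 quartz=2 resin=1 torch=2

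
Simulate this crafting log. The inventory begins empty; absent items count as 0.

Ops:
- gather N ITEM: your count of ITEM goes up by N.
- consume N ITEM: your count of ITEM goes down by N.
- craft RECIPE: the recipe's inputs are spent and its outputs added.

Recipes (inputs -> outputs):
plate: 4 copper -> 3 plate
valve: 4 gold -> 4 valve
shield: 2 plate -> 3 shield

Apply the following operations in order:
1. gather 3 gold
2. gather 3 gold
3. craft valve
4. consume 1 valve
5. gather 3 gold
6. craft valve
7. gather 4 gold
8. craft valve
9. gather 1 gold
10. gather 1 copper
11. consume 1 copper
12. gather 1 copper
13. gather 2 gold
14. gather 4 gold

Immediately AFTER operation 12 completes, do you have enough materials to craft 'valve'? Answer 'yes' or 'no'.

After 1 (gather 3 gold): gold=3
After 2 (gather 3 gold): gold=6
After 3 (craft valve): gold=2 valve=4
After 4 (consume 1 valve): gold=2 valve=3
After 5 (gather 3 gold): gold=5 valve=3
After 6 (craft valve): gold=1 valve=7
After 7 (gather 4 gold): gold=5 valve=7
After 8 (craft valve): gold=1 valve=11
After 9 (gather 1 gold): gold=2 valve=11
After 10 (gather 1 copper): copper=1 gold=2 valve=11
After 11 (consume 1 copper): gold=2 valve=11
After 12 (gather 1 copper): copper=1 gold=2 valve=11

Answer: no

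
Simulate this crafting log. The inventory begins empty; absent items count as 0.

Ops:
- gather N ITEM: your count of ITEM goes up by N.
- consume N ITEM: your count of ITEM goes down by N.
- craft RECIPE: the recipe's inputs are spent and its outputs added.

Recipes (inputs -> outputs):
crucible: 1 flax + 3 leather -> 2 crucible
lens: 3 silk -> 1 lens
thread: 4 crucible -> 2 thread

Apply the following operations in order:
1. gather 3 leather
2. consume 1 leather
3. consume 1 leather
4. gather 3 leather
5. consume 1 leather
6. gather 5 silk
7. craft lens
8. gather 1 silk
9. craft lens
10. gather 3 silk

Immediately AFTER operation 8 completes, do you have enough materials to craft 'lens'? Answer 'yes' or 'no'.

After 1 (gather 3 leather): leather=3
After 2 (consume 1 leather): leather=2
After 3 (consume 1 leather): leather=1
After 4 (gather 3 leather): leather=4
After 5 (consume 1 leather): leather=3
After 6 (gather 5 silk): leather=3 silk=5
After 7 (craft lens): leather=3 lens=1 silk=2
After 8 (gather 1 silk): leather=3 lens=1 silk=3

Answer: yes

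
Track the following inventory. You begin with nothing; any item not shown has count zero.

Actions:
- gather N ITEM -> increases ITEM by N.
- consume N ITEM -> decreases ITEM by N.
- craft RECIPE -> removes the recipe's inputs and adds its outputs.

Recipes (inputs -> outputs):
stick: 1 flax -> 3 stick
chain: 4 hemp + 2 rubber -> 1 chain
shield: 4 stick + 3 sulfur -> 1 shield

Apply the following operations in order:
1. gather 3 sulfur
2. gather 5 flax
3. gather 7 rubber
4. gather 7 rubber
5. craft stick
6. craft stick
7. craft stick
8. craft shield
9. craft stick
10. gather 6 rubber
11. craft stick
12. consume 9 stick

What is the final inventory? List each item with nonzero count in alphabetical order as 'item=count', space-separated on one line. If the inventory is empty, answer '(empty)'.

Answer: rubber=20 shield=1 stick=2

Derivation:
After 1 (gather 3 sulfur): sulfur=3
After 2 (gather 5 flax): flax=5 sulfur=3
After 3 (gather 7 rubber): flax=5 rubber=7 sulfur=3
After 4 (gather 7 rubber): flax=5 rubber=14 sulfur=3
After 5 (craft stick): flax=4 rubber=14 stick=3 sulfur=3
After 6 (craft stick): flax=3 rubber=14 stick=6 sulfur=3
After 7 (craft stick): flax=2 rubber=14 stick=9 sulfur=3
After 8 (craft shield): flax=2 rubber=14 shield=1 stick=5
After 9 (craft stick): flax=1 rubber=14 shield=1 stick=8
After 10 (gather 6 rubber): flax=1 rubber=20 shield=1 stick=8
After 11 (craft stick): rubber=20 shield=1 stick=11
After 12 (consume 9 stick): rubber=20 shield=1 stick=2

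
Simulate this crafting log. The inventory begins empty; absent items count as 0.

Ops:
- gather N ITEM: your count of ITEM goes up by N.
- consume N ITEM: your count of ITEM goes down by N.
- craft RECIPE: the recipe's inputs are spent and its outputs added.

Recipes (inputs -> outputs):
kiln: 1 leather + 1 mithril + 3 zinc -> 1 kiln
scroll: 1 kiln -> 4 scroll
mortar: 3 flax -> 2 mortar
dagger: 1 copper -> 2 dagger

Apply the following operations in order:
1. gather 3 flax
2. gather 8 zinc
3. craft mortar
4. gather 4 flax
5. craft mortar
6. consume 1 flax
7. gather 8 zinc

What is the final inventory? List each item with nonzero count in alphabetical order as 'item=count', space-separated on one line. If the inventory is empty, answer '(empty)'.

After 1 (gather 3 flax): flax=3
After 2 (gather 8 zinc): flax=3 zinc=8
After 3 (craft mortar): mortar=2 zinc=8
After 4 (gather 4 flax): flax=4 mortar=2 zinc=8
After 5 (craft mortar): flax=1 mortar=4 zinc=8
After 6 (consume 1 flax): mortar=4 zinc=8
After 7 (gather 8 zinc): mortar=4 zinc=16

Answer: mortar=4 zinc=16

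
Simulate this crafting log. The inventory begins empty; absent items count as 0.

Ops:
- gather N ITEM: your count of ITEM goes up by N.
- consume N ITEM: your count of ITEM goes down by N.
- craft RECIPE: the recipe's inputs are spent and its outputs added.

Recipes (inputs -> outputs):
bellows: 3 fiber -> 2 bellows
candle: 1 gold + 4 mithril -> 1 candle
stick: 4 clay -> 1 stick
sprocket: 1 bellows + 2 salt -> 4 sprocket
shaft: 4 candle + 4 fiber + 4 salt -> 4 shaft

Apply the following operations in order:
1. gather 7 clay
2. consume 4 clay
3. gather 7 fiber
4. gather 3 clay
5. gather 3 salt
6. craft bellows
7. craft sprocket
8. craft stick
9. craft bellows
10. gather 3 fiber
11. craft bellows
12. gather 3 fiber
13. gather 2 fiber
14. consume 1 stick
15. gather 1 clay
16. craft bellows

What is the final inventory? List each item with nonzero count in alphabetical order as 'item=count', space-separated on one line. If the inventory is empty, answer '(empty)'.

After 1 (gather 7 clay): clay=7
After 2 (consume 4 clay): clay=3
After 3 (gather 7 fiber): clay=3 fiber=7
After 4 (gather 3 clay): clay=6 fiber=7
After 5 (gather 3 salt): clay=6 fiber=7 salt=3
After 6 (craft bellows): bellows=2 clay=6 fiber=4 salt=3
After 7 (craft sprocket): bellows=1 clay=6 fiber=4 salt=1 sprocket=4
After 8 (craft stick): bellows=1 clay=2 fiber=4 salt=1 sprocket=4 stick=1
After 9 (craft bellows): bellows=3 clay=2 fiber=1 salt=1 sprocket=4 stick=1
After 10 (gather 3 fiber): bellows=3 clay=2 fiber=4 salt=1 sprocket=4 stick=1
After 11 (craft bellows): bellows=5 clay=2 fiber=1 salt=1 sprocket=4 stick=1
After 12 (gather 3 fiber): bellows=5 clay=2 fiber=4 salt=1 sprocket=4 stick=1
After 13 (gather 2 fiber): bellows=5 clay=2 fiber=6 salt=1 sprocket=4 stick=1
After 14 (consume 1 stick): bellows=5 clay=2 fiber=6 salt=1 sprocket=4
After 15 (gather 1 clay): bellows=5 clay=3 fiber=6 salt=1 sprocket=4
After 16 (craft bellows): bellows=7 clay=3 fiber=3 salt=1 sprocket=4

Answer: bellows=7 clay=3 fiber=3 salt=1 sprocket=4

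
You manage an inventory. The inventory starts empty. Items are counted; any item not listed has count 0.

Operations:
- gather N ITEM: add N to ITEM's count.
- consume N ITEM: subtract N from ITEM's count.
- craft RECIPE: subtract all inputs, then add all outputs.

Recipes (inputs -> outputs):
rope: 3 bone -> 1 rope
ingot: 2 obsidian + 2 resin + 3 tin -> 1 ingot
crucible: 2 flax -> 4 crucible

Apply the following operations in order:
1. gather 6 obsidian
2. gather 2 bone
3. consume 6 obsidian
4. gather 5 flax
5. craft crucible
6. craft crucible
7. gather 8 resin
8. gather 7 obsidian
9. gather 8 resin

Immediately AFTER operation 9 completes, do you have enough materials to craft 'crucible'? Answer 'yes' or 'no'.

Answer: no

Derivation:
After 1 (gather 6 obsidian): obsidian=6
After 2 (gather 2 bone): bone=2 obsidian=6
After 3 (consume 6 obsidian): bone=2
After 4 (gather 5 flax): bone=2 flax=5
After 5 (craft crucible): bone=2 crucible=4 flax=3
After 6 (craft crucible): bone=2 crucible=8 flax=1
After 7 (gather 8 resin): bone=2 crucible=8 flax=1 resin=8
After 8 (gather 7 obsidian): bone=2 crucible=8 flax=1 obsidian=7 resin=8
After 9 (gather 8 resin): bone=2 crucible=8 flax=1 obsidian=7 resin=16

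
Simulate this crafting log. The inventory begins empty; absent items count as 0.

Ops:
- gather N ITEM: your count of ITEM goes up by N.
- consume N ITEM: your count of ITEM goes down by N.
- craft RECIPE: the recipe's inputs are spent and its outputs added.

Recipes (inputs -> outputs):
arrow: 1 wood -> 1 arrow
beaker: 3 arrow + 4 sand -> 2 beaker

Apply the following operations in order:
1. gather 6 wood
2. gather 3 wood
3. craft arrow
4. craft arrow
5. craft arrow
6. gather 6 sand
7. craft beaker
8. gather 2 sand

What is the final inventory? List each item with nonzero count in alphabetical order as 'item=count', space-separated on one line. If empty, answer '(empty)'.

Answer: beaker=2 sand=4 wood=6

Derivation:
After 1 (gather 6 wood): wood=6
After 2 (gather 3 wood): wood=9
After 3 (craft arrow): arrow=1 wood=8
After 4 (craft arrow): arrow=2 wood=7
After 5 (craft arrow): arrow=3 wood=6
After 6 (gather 6 sand): arrow=3 sand=6 wood=6
After 7 (craft beaker): beaker=2 sand=2 wood=6
After 8 (gather 2 sand): beaker=2 sand=4 wood=6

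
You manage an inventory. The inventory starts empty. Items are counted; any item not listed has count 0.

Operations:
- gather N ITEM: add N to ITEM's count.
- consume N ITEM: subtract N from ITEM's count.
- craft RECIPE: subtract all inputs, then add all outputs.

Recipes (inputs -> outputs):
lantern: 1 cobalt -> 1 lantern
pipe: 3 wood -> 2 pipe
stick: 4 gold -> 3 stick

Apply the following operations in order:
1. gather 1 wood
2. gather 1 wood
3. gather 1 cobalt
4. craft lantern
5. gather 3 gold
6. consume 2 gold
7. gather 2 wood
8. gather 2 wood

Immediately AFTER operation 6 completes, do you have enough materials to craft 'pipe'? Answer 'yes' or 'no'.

After 1 (gather 1 wood): wood=1
After 2 (gather 1 wood): wood=2
After 3 (gather 1 cobalt): cobalt=1 wood=2
After 4 (craft lantern): lantern=1 wood=2
After 5 (gather 3 gold): gold=3 lantern=1 wood=2
After 6 (consume 2 gold): gold=1 lantern=1 wood=2

Answer: no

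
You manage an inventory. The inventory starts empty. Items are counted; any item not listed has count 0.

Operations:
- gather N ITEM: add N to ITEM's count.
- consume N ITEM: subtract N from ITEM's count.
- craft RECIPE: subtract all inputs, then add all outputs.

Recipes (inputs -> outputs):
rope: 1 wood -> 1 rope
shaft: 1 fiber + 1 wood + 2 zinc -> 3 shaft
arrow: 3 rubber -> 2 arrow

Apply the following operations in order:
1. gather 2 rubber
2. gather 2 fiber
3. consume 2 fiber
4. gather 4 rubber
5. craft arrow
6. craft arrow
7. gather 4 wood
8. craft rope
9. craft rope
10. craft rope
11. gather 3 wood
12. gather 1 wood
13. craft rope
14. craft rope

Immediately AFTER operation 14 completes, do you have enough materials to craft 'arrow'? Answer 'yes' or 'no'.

Answer: no

Derivation:
After 1 (gather 2 rubber): rubber=2
After 2 (gather 2 fiber): fiber=2 rubber=2
After 3 (consume 2 fiber): rubber=2
After 4 (gather 4 rubber): rubber=6
After 5 (craft arrow): arrow=2 rubber=3
After 6 (craft arrow): arrow=4
After 7 (gather 4 wood): arrow=4 wood=4
After 8 (craft rope): arrow=4 rope=1 wood=3
After 9 (craft rope): arrow=4 rope=2 wood=2
After 10 (craft rope): arrow=4 rope=3 wood=1
After 11 (gather 3 wood): arrow=4 rope=3 wood=4
After 12 (gather 1 wood): arrow=4 rope=3 wood=5
After 13 (craft rope): arrow=4 rope=4 wood=4
After 14 (craft rope): arrow=4 rope=5 wood=3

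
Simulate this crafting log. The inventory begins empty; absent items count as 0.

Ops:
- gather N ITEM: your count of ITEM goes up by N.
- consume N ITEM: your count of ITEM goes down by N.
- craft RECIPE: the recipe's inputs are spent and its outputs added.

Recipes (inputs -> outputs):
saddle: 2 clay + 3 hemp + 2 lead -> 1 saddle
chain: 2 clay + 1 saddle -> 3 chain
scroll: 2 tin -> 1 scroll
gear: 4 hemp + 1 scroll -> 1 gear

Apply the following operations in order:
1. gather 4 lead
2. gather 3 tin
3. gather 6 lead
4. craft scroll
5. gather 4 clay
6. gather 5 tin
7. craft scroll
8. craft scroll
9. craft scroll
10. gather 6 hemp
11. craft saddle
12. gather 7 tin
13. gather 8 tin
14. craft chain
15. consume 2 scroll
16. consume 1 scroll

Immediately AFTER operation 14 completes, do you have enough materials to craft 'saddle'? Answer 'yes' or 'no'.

Answer: no

Derivation:
After 1 (gather 4 lead): lead=4
After 2 (gather 3 tin): lead=4 tin=3
After 3 (gather 6 lead): lead=10 tin=3
After 4 (craft scroll): lead=10 scroll=1 tin=1
After 5 (gather 4 clay): clay=4 lead=10 scroll=1 tin=1
After 6 (gather 5 tin): clay=4 lead=10 scroll=1 tin=6
After 7 (craft scroll): clay=4 lead=10 scroll=2 tin=4
After 8 (craft scroll): clay=4 lead=10 scroll=3 tin=2
After 9 (craft scroll): clay=4 lead=10 scroll=4
After 10 (gather 6 hemp): clay=4 hemp=6 lead=10 scroll=4
After 11 (craft saddle): clay=2 hemp=3 lead=8 saddle=1 scroll=4
After 12 (gather 7 tin): clay=2 hemp=3 lead=8 saddle=1 scroll=4 tin=7
After 13 (gather 8 tin): clay=2 hemp=3 lead=8 saddle=1 scroll=4 tin=15
After 14 (craft chain): chain=3 hemp=3 lead=8 scroll=4 tin=15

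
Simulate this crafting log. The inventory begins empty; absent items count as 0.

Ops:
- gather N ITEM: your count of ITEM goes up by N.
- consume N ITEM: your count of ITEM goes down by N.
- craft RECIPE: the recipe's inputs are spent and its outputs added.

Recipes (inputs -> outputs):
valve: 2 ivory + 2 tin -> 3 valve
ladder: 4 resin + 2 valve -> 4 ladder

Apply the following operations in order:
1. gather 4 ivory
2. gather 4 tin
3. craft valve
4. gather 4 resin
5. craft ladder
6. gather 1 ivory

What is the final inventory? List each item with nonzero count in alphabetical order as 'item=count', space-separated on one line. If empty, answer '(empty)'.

After 1 (gather 4 ivory): ivory=4
After 2 (gather 4 tin): ivory=4 tin=4
After 3 (craft valve): ivory=2 tin=2 valve=3
After 4 (gather 4 resin): ivory=2 resin=4 tin=2 valve=3
After 5 (craft ladder): ivory=2 ladder=4 tin=2 valve=1
After 6 (gather 1 ivory): ivory=3 ladder=4 tin=2 valve=1

Answer: ivory=3 ladder=4 tin=2 valve=1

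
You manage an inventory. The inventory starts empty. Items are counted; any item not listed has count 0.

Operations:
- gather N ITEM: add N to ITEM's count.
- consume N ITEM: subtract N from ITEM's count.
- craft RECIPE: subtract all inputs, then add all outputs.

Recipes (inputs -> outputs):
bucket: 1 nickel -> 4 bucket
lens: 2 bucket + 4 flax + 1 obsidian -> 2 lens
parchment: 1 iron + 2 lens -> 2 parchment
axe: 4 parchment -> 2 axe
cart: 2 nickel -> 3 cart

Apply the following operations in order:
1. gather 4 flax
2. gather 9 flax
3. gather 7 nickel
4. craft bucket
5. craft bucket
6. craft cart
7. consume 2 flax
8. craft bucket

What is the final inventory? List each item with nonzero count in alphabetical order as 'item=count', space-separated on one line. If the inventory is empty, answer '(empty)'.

Answer: bucket=12 cart=3 flax=11 nickel=2

Derivation:
After 1 (gather 4 flax): flax=4
After 2 (gather 9 flax): flax=13
After 3 (gather 7 nickel): flax=13 nickel=7
After 4 (craft bucket): bucket=4 flax=13 nickel=6
After 5 (craft bucket): bucket=8 flax=13 nickel=5
After 6 (craft cart): bucket=8 cart=3 flax=13 nickel=3
After 7 (consume 2 flax): bucket=8 cart=3 flax=11 nickel=3
After 8 (craft bucket): bucket=12 cart=3 flax=11 nickel=2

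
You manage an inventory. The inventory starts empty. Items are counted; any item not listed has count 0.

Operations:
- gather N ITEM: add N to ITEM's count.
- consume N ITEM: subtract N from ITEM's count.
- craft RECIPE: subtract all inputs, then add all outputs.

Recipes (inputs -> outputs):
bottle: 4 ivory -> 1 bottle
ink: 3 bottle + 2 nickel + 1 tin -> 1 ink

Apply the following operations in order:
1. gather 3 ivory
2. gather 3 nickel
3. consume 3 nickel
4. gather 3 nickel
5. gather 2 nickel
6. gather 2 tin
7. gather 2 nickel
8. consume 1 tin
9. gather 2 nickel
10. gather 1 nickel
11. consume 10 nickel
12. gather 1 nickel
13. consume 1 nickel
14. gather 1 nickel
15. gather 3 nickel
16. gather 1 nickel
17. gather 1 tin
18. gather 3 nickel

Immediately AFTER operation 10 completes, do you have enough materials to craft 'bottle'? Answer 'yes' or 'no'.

After 1 (gather 3 ivory): ivory=3
After 2 (gather 3 nickel): ivory=3 nickel=3
After 3 (consume 3 nickel): ivory=3
After 4 (gather 3 nickel): ivory=3 nickel=3
After 5 (gather 2 nickel): ivory=3 nickel=5
After 6 (gather 2 tin): ivory=3 nickel=5 tin=2
After 7 (gather 2 nickel): ivory=3 nickel=7 tin=2
After 8 (consume 1 tin): ivory=3 nickel=7 tin=1
After 9 (gather 2 nickel): ivory=3 nickel=9 tin=1
After 10 (gather 1 nickel): ivory=3 nickel=10 tin=1

Answer: no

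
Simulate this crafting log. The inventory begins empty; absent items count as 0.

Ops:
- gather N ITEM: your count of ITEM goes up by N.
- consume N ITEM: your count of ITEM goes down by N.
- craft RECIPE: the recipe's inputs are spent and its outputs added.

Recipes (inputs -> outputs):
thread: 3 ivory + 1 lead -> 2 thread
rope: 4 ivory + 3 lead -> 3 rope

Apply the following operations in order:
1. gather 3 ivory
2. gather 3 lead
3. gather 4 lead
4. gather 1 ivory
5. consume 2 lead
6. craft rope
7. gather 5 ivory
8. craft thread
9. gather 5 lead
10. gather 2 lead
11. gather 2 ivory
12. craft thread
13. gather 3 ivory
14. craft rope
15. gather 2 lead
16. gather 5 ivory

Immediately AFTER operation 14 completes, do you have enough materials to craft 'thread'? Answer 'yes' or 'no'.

Answer: no

Derivation:
After 1 (gather 3 ivory): ivory=3
After 2 (gather 3 lead): ivory=3 lead=3
After 3 (gather 4 lead): ivory=3 lead=7
After 4 (gather 1 ivory): ivory=4 lead=7
After 5 (consume 2 lead): ivory=4 lead=5
After 6 (craft rope): lead=2 rope=3
After 7 (gather 5 ivory): ivory=5 lead=2 rope=3
After 8 (craft thread): ivory=2 lead=1 rope=3 thread=2
After 9 (gather 5 lead): ivory=2 lead=6 rope=3 thread=2
After 10 (gather 2 lead): ivory=2 lead=8 rope=3 thread=2
After 11 (gather 2 ivory): ivory=4 lead=8 rope=3 thread=2
After 12 (craft thread): ivory=1 lead=7 rope=3 thread=4
After 13 (gather 3 ivory): ivory=4 lead=7 rope=3 thread=4
After 14 (craft rope): lead=4 rope=6 thread=4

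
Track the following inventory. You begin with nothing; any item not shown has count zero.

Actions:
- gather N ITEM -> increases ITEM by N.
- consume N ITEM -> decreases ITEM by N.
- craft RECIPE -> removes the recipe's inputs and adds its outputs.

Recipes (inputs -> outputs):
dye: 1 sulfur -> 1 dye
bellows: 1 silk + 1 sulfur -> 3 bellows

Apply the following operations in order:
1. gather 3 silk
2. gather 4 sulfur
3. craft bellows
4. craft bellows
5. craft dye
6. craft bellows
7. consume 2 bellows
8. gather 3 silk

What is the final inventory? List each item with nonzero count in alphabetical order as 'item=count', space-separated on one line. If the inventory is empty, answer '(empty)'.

Answer: bellows=7 dye=1 silk=3

Derivation:
After 1 (gather 3 silk): silk=3
After 2 (gather 4 sulfur): silk=3 sulfur=4
After 3 (craft bellows): bellows=3 silk=2 sulfur=3
After 4 (craft bellows): bellows=6 silk=1 sulfur=2
After 5 (craft dye): bellows=6 dye=1 silk=1 sulfur=1
After 6 (craft bellows): bellows=9 dye=1
After 7 (consume 2 bellows): bellows=7 dye=1
After 8 (gather 3 silk): bellows=7 dye=1 silk=3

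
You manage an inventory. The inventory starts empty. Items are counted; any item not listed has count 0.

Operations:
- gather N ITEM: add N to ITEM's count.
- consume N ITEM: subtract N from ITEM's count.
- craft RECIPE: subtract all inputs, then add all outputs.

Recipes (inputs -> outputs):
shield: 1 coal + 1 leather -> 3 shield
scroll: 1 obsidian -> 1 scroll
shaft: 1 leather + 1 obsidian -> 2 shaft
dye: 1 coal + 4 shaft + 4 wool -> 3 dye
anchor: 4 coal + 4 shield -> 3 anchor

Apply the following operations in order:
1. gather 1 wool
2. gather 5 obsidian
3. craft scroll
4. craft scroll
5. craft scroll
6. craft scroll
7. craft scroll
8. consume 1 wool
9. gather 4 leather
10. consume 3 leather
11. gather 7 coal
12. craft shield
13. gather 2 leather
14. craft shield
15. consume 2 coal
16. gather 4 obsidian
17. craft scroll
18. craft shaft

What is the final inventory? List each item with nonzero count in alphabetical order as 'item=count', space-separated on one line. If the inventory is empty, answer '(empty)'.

Answer: coal=3 obsidian=2 scroll=6 shaft=2 shield=6

Derivation:
After 1 (gather 1 wool): wool=1
After 2 (gather 5 obsidian): obsidian=5 wool=1
After 3 (craft scroll): obsidian=4 scroll=1 wool=1
After 4 (craft scroll): obsidian=3 scroll=2 wool=1
After 5 (craft scroll): obsidian=2 scroll=3 wool=1
After 6 (craft scroll): obsidian=1 scroll=4 wool=1
After 7 (craft scroll): scroll=5 wool=1
After 8 (consume 1 wool): scroll=5
After 9 (gather 4 leather): leather=4 scroll=5
After 10 (consume 3 leather): leather=1 scroll=5
After 11 (gather 7 coal): coal=7 leather=1 scroll=5
After 12 (craft shield): coal=6 scroll=5 shield=3
After 13 (gather 2 leather): coal=6 leather=2 scroll=5 shield=3
After 14 (craft shield): coal=5 leather=1 scroll=5 shield=6
After 15 (consume 2 coal): coal=3 leather=1 scroll=5 shield=6
After 16 (gather 4 obsidian): coal=3 leather=1 obsidian=4 scroll=5 shield=6
After 17 (craft scroll): coal=3 leather=1 obsidian=3 scroll=6 shield=6
After 18 (craft shaft): coal=3 obsidian=2 scroll=6 shaft=2 shield=6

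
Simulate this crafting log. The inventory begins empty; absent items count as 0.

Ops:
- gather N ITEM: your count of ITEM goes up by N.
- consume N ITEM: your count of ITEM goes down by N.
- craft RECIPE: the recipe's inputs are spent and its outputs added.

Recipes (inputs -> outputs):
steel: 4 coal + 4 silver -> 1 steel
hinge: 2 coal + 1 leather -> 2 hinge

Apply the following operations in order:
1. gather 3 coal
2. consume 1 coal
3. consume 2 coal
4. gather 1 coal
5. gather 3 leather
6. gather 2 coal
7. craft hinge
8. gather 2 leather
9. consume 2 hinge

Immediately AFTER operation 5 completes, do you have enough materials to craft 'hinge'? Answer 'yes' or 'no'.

Answer: no

Derivation:
After 1 (gather 3 coal): coal=3
After 2 (consume 1 coal): coal=2
After 3 (consume 2 coal): (empty)
After 4 (gather 1 coal): coal=1
After 5 (gather 3 leather): coal=1 leather=3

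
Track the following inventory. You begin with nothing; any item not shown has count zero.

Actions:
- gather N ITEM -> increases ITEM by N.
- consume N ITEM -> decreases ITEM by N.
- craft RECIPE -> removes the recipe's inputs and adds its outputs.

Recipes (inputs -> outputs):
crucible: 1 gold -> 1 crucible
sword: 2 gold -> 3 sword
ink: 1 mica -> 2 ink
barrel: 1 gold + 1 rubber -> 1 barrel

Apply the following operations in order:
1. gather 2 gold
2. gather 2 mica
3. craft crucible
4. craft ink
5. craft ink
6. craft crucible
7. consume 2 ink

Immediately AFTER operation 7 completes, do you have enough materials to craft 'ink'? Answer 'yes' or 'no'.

After 1 (gather 2 gold): gold=2
After 2 (gather 2 mica): gold=2 mica=2
After 3 (craft crucible): crucible=1 gold=1 mica=2
After 4 (craft ink): crucible=1 gold=1 ink=2 mica=1
After 5 (craft ink): crucible=1 gold=1 ink=4
After 6 (craft crucible): crucible=2 ink=4
After 7 (consume 2 ink): crucible=2 ink=2

Answer: no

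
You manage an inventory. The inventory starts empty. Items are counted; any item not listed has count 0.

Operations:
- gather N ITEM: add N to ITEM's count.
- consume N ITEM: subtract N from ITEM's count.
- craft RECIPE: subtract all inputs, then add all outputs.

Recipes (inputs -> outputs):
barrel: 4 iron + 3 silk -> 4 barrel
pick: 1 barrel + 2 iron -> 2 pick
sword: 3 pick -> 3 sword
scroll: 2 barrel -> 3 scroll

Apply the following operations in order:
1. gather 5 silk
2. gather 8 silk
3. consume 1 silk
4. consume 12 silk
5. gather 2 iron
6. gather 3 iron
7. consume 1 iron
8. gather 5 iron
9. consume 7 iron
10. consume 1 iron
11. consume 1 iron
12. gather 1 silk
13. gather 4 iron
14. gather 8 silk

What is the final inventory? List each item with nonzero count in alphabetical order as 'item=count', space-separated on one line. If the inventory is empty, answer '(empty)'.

Answer: iron=4 silk=9

Derivation:
After 1 (gather 5 silk): silk=5
After 2 (gather 8 silk): silk=13
After 3 (consume 1 silk): silk=12
After 4 (consume 12 silk): (empty)
After 5 (gather 2 iron): iron=2
After 6 (gather 3 iron): iron=5
After 7 (consume 1 iron): iron=4
After 8 (gather 5 iron): iron=9
After 9 (consume 7 iron): iron=2
After 10 (consume 1 iron): iron=1
After 11 (consume 1 iron): (empty)
After 12 (gather 1 silk): silk=1
After 13 (gather 4 iron): iron=4 silk=1
After 14 (gather 8 silk): iron=4 silk=9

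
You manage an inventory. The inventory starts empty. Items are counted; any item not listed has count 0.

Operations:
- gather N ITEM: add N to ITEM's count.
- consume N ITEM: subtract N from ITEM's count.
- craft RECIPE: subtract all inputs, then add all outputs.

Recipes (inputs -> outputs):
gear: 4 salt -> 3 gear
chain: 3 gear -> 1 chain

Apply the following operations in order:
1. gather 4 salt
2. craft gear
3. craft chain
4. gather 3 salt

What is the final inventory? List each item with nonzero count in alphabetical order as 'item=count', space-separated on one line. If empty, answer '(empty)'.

After 1 (gather 4 salt): salt=4
After 2 (craft gear): gear=3
After 3 (craft chain): chain=1
After 4 (gather 3 salt): chain=1 salt=3

Answer: chain=1 salt=3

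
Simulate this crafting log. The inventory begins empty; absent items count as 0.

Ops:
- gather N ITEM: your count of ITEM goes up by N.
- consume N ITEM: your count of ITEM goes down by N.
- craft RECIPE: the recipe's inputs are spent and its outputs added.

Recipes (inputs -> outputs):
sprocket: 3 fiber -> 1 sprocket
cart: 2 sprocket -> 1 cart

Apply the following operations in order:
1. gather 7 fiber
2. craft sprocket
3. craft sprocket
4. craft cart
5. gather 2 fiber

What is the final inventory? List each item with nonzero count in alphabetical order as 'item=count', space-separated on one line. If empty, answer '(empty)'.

After 1 (gather 7 fiber): fiber=7
After 2 (craft sprocket): fiber=4 sprocket=1
After 3 (craft sprocket): fiber=1 sprocket=2
After 4 (craft cart): cart=1 fiber=1
After 5 (gather 2 fiber): cart=1 fiber=3

Answer: cart=1 fiber=3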